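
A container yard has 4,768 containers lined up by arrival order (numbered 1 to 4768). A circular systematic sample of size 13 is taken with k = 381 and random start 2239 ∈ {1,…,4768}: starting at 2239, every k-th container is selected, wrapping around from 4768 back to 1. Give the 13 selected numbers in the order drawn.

Selection 1: 2239
Selection 2: 2239 + 381 = 2620
Selection 3: 2620 + 381 = 3001
Selection 4: 3001 + 381 = 3382
Selection 5: 3382 + 381 = 3763
Selection 6: 3763 + 381 = 4144
Selection 7: 4144 + 381 = 4525
Selection 8: 4525 + 381 = 4906 → 4906 − 4768 = 138
Selection 9: 138 + 381 = 519
Selection 10: 519 + 381 = 900
Selection 11: 900 + 381 = 1281
Selection 12: 1281 + 381 = 1662
Selection 13: 1662 + 381 = 2043

2239, 2620, 3001, 3382, 3763, 4144, 4525, 138, 519, 900, 1281, 1662, 2043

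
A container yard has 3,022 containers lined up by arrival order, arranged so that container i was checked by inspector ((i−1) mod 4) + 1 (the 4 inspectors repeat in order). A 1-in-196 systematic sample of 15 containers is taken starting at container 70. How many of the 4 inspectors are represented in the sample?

1

Consecutive selections differ by k = 196, so their inspector numbers differ by 196 mod 4 = 0.
gcd(196, 4) = 4, so the sample visits 4/4 = 1 distinct residues mod 4.
Start 70 is inspector 2; the inspectors hit are 2.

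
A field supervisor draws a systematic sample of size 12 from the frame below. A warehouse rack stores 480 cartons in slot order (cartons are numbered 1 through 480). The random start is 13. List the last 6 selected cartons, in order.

k = N/n = 480/12 = 40
7th selection = 13 + 6×40 = 253
8th: 253 + 40 = 293
9th: 293 + 40 = 333
10th: 333 + 40 = 373
11th: 373 + 40 = 413
12th: 413 + 40 = 453

253, 293, 333, 373, 413, 453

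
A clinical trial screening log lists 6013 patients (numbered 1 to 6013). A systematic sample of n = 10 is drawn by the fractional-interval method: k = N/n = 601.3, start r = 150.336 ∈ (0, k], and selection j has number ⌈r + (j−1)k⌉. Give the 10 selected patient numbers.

151, 752, 1353, 1955, 2556, 3157, 3759, 4360, 4961, 5563

j=1: r + 0k = 150.336 → ⌈·⌉ = 151
j=2: r + 1k = 751.636 → ⌈·⌉ = 752
j=3: r + 2k = 1352.936 → ⌈·⌉ = 1353
j=4: r + 3k = 1954.236 → ⌈·⌉ = 1955
j=5: r + 4k = 2555.536 → ⌈·⌉ = 2556
j=6: r + 5k = 3156.836 → ⌈·⌉ = 3157
j=7: r + 6k = 3758.136 → ⌈·⌉ = 3759
j=8: r + 7k = 4359.436 → ⌈·⌉ = 4360
j=9: r + 8k = 4960.736 → ⌈·⌉ = 4961
j=10: r + 9k = 5562.036 → ⌈·⌉ = 5563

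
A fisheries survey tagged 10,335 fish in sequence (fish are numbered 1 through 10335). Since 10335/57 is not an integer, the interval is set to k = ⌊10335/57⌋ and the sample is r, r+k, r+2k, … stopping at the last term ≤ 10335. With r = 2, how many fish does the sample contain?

k = ⌊10335/57⌋ = 181
Achieved size = ⌊(10335 − 2)/181⌋ + 1 = ⌊10333/181⌋ + 1 = 57 + 1 = 58
(last selection: 2 + 57×181 = 10319 ≤ 10335; next would be 10500 > 10335)

58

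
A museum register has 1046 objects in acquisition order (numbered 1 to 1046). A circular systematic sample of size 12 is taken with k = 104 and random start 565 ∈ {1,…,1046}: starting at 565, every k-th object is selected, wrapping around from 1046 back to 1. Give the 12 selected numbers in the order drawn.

Selection 1: 565
Selection 2: 565 + 104 = 669
Selection 3: 669 + 104 = 773
Selection 4: 773 + 104 = 877
Selection 5: 877 + 104 = 981
Selection 6: 981 + 104 = 1085 → 1085 − 1046 = 39
Selection 7: 39 + 104 = 143
Selection 8: 143 + 104 = 247
Selection 9: 247 + 104 = 351
Selection 10: 351 + 104 = 455
Selection 11: 455 + 104 = 559
Selection 12: 559 + 104 = 663

565, 669, 773, 877, 981, 39, 143, 247, 351, 455, 559, 663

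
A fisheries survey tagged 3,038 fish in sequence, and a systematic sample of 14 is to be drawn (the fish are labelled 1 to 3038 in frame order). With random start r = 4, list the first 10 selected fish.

4, 221, 438, 655, 872, 1089, 1306, 1523, 1740, 1957

k = N/n = 3038/14 = 217
fish 1: 4
fish 2: 4 + 217 = 221
fish 3: 221 + 217 = 438
fish 4: 438 + 217 = 655
fish 5: 655 + 217 = 872
fish 6: 872 + 217 = 1089
fish 7: 1089 + 217 = 1306
fish 8: 1306 + 217 = 1523
fish 9: 1523 + 217 = 1740
fish 10: 1740 + 217 = 1957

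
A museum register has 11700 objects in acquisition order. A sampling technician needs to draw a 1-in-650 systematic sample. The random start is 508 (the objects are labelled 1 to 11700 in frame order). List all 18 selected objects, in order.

object 1: 508
object 2: 508 + 650 = 1158
object 3: 1158 + 650 = 1808
object 4: 1808 + 650 = 2458
object 5: 2458 + 650 = 3108
object 6: 3108 + 650 = 3758
object 7: 3758 + 650 = 4408
object 8: 4408 + 650 = 5058
object 9: 5058 + 650 = 5708
object 10: 5708 + 650 = 6358
object 11: 6358 + 650 = 7008
object 12: 7008 + 650 = 7658
object 13: 7658 + 650 = 8308
object 14: 8308 + 650 = 8958
object 15: 8958 + 650 = 9608
object 16: 9608 + 650 = 10258
object 17: 10258 + 650 = 10908
object 18: 10908 + 650 = 11558

508, 1158, 1808, 2458, 3108, 3758, 4408, 5058, 5708, 6358, 7008, 7658, 8308, 8958, 9608, 10258, 10908, 11558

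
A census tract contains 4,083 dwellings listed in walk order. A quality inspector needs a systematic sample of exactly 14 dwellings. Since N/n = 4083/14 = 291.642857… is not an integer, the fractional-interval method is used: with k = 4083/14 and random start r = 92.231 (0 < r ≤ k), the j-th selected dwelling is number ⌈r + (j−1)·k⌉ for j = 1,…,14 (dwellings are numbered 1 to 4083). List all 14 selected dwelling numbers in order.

93, 384, 676, 968, 1259, 1551, 1843, 2134, 2426, 2718, 3009, 3301, 3592, 3884

j=1: r + 0k = 92.231 → ⌈·⌉ = 93
j=2: r + 1k = 383.873857… → ⌈·⌉ = 384
j=3: r + 2k = 675.516714… → ⌈·⌉ = 676
j=4: r + 3k = 967.159571… → ⌈·⌉ = 968
j=5: r + 4k = 1258.802428… → ⌈·⌉ = 1259
j=6: r + 5k = 1550.445285… → ⌈·⌉ = 1551
j=7: r + 6k = 1842.088142… → ⌈·⌉ = 1843
j=8: r + 7k = 2133.731 → ⌈·⌉ = 2134
j=9: r + 8k = 2425.373857… → ⌈·⌉ = 2426
j=10: r + 9k = 2717.016714… → ⌈·⌉ = 2718
j=11: r + 10k = 3008.659571… → ⌈·⌉ = 3009
j=12: r + 11k = 3300.302428… → ⌈·⌉ = 3301
j=13: r + 12k = 3591.945285… → ⌈·⌉ = 3592
j=14: r + 13k = 3883.588142… → ⌈·⌉ = 3884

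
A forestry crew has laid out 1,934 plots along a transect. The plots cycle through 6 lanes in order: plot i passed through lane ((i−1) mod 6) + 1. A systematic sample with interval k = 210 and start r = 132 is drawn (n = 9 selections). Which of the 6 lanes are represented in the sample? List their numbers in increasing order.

6

Consecutive selections differ by k = 210, so their lane numbers differ by 210 mod 6 = 0.
gcd(210, 6) = 6, so the sample visits 6/6 = 1 distinct residues mod 6.
Start 132 is lane 6; the lanes hit are 6.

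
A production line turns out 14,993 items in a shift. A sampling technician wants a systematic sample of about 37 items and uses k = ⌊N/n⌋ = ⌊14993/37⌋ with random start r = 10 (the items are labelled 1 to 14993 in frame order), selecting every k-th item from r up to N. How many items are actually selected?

k = ⌊14993/37⌋ = 405
Achieved size = ⌊(14993 − 10)/405⌋ + 1 = ⌊14983/405⌋ + 1 = 36 + 1 = 37
(last selection: 10 + 36×405 = 14590 ≤ 14993; next would be 14995 > 14993)

37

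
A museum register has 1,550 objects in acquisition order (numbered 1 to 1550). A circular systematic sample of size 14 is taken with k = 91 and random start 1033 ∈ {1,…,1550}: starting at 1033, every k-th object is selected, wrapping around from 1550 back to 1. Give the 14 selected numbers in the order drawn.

1033, 1124, 1215, 1306, 1397, 1488, 29, 120, 211, 302, 393, 484, 575, 666

Selection 1: 1033
Selection 2: 1033 + 91 = 1124
Selection 3: 1124 + 91 = 1215
Selection 4: 1215 + 91 = 1306
Selection 5: 1306 + 91 = 1397
Selection 6: 1397 + 91 = 1488
Selection 7: 1488 + 91 = 1579 → 1579 − 1550 = 29
Selection 8: 29 + 91 = 120
Selection 9: 120 + 91 = 211
Selection 10: 211 + 91 = 302
Selection 11: 302 + 91 = 393
Selection 12: 393 + 91 = 484
Selection 13: 484 + 91 = 575
Selection 14: 575 + 91 = 666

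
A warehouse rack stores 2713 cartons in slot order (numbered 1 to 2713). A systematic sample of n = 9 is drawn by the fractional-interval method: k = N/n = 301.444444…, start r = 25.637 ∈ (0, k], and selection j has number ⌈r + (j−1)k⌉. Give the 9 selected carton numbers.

26, 328, 629, 930, 1232, 1533, 1835, 2136, 2438

j=1: r + 0k = 25.637 → ⌈·⌉ = 26
j=2: r + 1k = 327.081444… → ⌈·⌉ = 328
j=3: r + 2k = 628.525888… → ⌈·⌉ = 629
j=4: r + 3k = 929.970333… → ⌈·⌉ = 930
j=5: r + 4k = 1231.414777… → ⌈·⌉ = 1232
j=6: r + 5k = 1532.859222… → ⌈·⌉ = 1533
j=7: r + 6k = 1834.303666… → ⌈·⌉ = 1835
j=8: r + 7k = 2135.748111… → ⌈·⌉ = 2136
j=9: r + 8k = 2437.192555… → ⌈·⌉ = 2438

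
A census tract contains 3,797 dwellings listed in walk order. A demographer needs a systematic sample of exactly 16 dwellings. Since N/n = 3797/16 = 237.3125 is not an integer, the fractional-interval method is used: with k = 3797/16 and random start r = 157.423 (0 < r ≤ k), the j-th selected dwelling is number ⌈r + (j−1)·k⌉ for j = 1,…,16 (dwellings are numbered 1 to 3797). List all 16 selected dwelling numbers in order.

j=1: r + 0k = 157.423 → ⌈·⌉ = 158
j=2: r + 1k = 394.7355 → ⌈·⌉ = 395
j=3: r + 2k = 632.048 → ⌈·⌉ = 633
j=4: r + 3k = 869.3605 → ⌈·⌉ = 870
j=5: r + 4k = 1106.673 → ⌈·⌉ = 1107
j=6: r + 5k = 1343.9855 → ⌈·⌉ = 1344
j=7: r + 6k = 1581.298 → ⌈·⌉ = 1582
j=8: r + 7k = 1818.6105 → ⌈·⌉ = 1819
j=9: r + 8k = 2055.923 → ⌈·⌉ = 2056
j=10: r + 9k = 2293.2355 → ⌈·⌉ = 2294
j=11: r + 10k = 2530.548 → ⌈·⌉ = 2531
j=12: r + 11k = 2767.8605 → ⌈·⌉ = 2768
j=13: r + 12k = 3005.173 → ⌈·⌉ = 3006
j=14: r + 13k = 3242.4855 → ⌈·⌉ = 3243
j=15: r + 14k = 3479.798 → ⌈·⌉ = 3480
j=16: r + 15k = 3717.1105 → ⌈·⌉ = 3718

158, 395, 633, 870, 1107, 1344, 1582, 1819, 2056, 2294, 2531, 2768, 3006, 3243, 3480, 3718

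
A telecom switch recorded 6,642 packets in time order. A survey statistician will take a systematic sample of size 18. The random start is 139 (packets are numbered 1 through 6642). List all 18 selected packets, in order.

139, 508, 877, 1246, 1615, 1984, 2353, 2722, 3091, 3460, 3829, 4198, 4567, 4936, 5305, 5674, 6043, 6412

k = N/n = 6642/18 = 369
packet 1: 139
packet 2: 139 + 369 = 508
packet 3: 508 + 369 = 877
packet 4: 877 + 369 = 1246
packet 5: 1246 + 369 = 1615
packet 6: 1615 + 369 = 1984
packet 7: 1984 + 369 = 2353
packet 8: 2353 + 369 = 2722
packet 9: 2722 + 369 = 3091
packet 10: 3091 + 369 = 3460
packet 11: 3460 + 369 = 3829
packet 12: 3829 + 369 = 4198
packet 13: 4198 + 369 = 4567
packet 14: 4567 + 369 = 4936
packet 15: 4936 + 369 = 5305
packet 16: 5305 + 369 = 5674
packet 17: 5674 + 369 = 6043
packet 18: 6043 + 369 = 6412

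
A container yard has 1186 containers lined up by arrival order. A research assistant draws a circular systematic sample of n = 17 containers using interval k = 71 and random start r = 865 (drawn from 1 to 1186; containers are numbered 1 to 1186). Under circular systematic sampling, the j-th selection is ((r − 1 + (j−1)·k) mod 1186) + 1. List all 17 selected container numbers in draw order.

Selection 1: 865
Selection 2: 865 + 71 = 936
Selection 3: 936 + 71 = 1007
Selection 4: 1007 + 71 = 1078
Selection 5: 1078 + 71 = 1149
Selection 6: 1149 + 71 = 1220 → 1220 − 1186 = 34
Selection 7: 34 + 71 = 105
Selection 8: 105 + 71 = 176
Selection 9: 176 + 71 = 247
Selection 10: 247 + 71 = 318
Selection 11: 318 + 71 = 389
Selection 12: 389 + 71 = 460
Selection 13: 460 + 71 = 531
Selection 14: 531 + 71 = 602
Selection 15: 602 + 71 = 673
Selection 16: 673 + 71 = 744
Selection 17: 744 + 71 = 815

865, 936, 1007, 1078, 1149, 34, 105, 176, 247, 318, 389, 460, 531, 602, 673, 744, 815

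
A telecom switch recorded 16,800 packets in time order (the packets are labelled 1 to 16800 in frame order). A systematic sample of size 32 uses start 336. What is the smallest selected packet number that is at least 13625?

13986

k = 16800/32 = 525
Steps past start: ⌈(13625 − 336)/525⌉ = ⌈13289/525⌉ = 26
Selected packet: 336 + 26×525 = 13986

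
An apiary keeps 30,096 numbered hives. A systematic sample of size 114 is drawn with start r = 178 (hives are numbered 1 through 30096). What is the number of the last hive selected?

30010

k = 30096/114 = 264
114th selection = r + (114−1)·k = 178 + 113×264 = 178 + 29832 = 30010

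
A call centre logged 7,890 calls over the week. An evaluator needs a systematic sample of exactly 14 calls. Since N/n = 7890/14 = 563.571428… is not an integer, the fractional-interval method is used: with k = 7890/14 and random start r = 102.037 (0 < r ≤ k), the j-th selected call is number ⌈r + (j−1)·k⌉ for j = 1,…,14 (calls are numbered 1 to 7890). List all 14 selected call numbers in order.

103, 666, 1230, 1793, 2357, 2920, 3484, 4048, 4611, 5175, 5738, 6302, 6865, 7429

j=1: r + 0k = 102.037 → ⌈·⌉ = 103
j=2: r + 1k = 665.608428… → ⌈·⌉ = 666
j=3: r + 2k = 1229.179857… → ⌈·⌉ = 1230
j=4: r + 3k = 1792.751285… → ⌈·⌉ = 1793
j=5: r + 4k = 2356.322714… → ⌈·⌉ = 2357
j=6: r + 5k = 2919.894142… → ⌈·⌉ = 2920
j=7: r + 6k = 3483.465571… → ⌈·⌉ = 3484
j=8: r + 7k = 4047.037 → ⌈·⌉ = 4048
j=9: r + 8k = 4610.608428… → ⌈·⌉ = 4611
j=10: r + 9k = 5174.179857… → ⌈·⌉ = 5175
j=11: r + 10k = 5737.751285… → ⌈·⌉ = 5738
j=12: r + 11k = 6301.322714… → ⌈·⌉ = 6302
j=13: r + 12k = 6864.894142… → ⌈·⌉ = 6865
j=14: r + 13k = 7428.465571… → ⌈·⌉ = 7429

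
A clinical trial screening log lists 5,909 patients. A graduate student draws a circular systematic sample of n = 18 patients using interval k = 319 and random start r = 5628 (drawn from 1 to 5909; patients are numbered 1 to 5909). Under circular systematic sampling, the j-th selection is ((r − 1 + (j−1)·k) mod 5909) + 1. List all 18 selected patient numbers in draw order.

5628, 38, 357, 676, 995, 1314, 1633, 1952, 2271, 2590, 2909, 3228, 3547, 3866, 4185, 4504, 4823, 5142

Selection 1: 5628
Selection 2: 5628 + 319 = 5947 → 5947 − 5909 = 38
Selection 3: 38 + 319 = 357
Selection 4: 357 + 319 = 676
Selection 5: 676 + 319 = 995
Selection 6: 995 + 319 = 1314
Selection 7: 1314 + 319 = 1633
Selection 8: 1633 + 319 = 1952
Selection 9: 1952 + 319 = 2271
Selection 10: 2271 + 319 = 2590
Selection 11: 2590 + 319 = 2909
Selection 12: 2909 + 319 = 3228
Selection 13: 3228 + 319 = 3547
Selection 14: 3547 + 319 = 3866
Selection 15: 3866 + 319 = 4185
Selection 16: 4185 + 319 = 4504
Selection 17: 4504 + 319 = 4823
Selection 18: 4823 + 319 = 5142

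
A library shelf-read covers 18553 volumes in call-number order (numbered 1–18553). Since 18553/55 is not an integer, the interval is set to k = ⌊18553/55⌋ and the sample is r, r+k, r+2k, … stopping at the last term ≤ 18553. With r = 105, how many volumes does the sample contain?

55

k = ⌊18553/55⌋ = 337
Achieved size = ⌊(18553 − 105)/337⌋ + 1 = ⌊18448/337⌋ + 1 = 54 + 1 = 55
(last selection: 105 + 54×337 = 18303 ≤ 18553; next would be 18640 > 18553)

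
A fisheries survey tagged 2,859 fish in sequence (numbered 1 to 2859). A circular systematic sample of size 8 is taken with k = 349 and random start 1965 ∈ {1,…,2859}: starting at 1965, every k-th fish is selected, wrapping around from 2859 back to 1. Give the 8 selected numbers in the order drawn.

1965, 2314, 2663, 153, 502, 851, 1200, 1549

Selection 1: 1965
Selection 2: 1965 + 349 = 2314
Selection 3: 2314 + 349 = 2663
Selection 4: 2663 + 349 = 3012 → 3012 − 2859 = 153
Selection 5: 153 + 349 = 502
Selection 6: 502 + 349 = 851
Selection 7: 851 + 349 = 1200
Selection 8: 1200 + 349 = 1549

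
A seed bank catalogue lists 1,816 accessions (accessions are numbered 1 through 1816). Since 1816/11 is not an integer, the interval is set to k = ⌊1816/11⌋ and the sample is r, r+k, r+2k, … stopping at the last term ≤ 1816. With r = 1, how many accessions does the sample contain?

12

k = ⌊1816/11⌋ = 165
Achieved size = ⌊(1816 − 1)/165⌋ + 1 = ⌊1815/165⌋ + 1 = 11 + 1 = 12
(last selection: 1 + 11×165 = 1816 ≤ 1816; next would be 1981 > 1816)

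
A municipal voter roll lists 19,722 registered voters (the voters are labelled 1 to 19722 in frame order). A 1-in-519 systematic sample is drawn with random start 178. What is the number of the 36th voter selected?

k = 519
36th selection = r + (36−1)·k = 178 + 35×519 = 178 + 18165 = 18343

18343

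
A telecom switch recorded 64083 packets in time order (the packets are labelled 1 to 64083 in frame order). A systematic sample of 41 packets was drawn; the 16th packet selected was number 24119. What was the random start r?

674

k = 64083/41 = 1563
r = 24119 − (16−1)×1563 = 24119 − 23445 = 674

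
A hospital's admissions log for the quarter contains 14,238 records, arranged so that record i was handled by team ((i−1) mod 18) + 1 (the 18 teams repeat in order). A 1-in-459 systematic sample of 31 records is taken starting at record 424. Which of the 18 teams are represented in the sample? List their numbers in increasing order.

1, 10

Consecutive selections differ by k = 459, so their team numbers differ by 459 mod 18 = 9.
gcd(459, 18) = 9, so the sample visits 18/9 = 2 distinct residues mod 18.
Start 424 is team 10; the teams hit are 1, 10.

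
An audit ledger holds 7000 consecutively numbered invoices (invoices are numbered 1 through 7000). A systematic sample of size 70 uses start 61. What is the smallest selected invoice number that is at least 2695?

2761

k = 7000/70 = 100
Steps past start: ⌈(2695 − 61)/100⌉ = ⌈2634/100⌉ = 27
Selected invoice: 61 + 27×100 = 2761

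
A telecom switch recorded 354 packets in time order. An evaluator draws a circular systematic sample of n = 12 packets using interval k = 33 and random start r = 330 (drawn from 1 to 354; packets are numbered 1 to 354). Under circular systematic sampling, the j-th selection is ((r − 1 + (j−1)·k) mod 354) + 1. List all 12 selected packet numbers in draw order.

330, 9, 42, 75, 108, 141, 174, 207, 240, 273, 306, 339

Selection 1: 330
Selection 2: 330 + 33 = 363 → 363 − 354 = 9
Selection 3: 9 + 33 = 42
Selection 4: 42 + 33 = 75
Selection 5: 75 + 33 = 108
Selection 6: 108 + 33 = 141
Selection 7: 141 + 33 = 174
Selection 8: 174 + 33 = 207
Selection 9: 207 + 33 = 240
Selection 10: 240 + 33 = 273
Selection 11: 273 + 33 = 306
Selection 12: 306 + 33 = 339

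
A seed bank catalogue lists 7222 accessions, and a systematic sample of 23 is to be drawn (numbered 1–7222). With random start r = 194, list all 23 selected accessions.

k = N/n = 7222/23 = 314
accession 1: 194
accession 2: 194 + 314 = 508
accession 3: 508 + 314 = 822
accession 4: 822 + 314 = 1136
accession 5: 1136 + 314 = 1450
accession 6: 1450 + 314 = 1764
accession 7: 1764 + 314 = 2078
accession 8: 2078 + 314 = 2392
accession 9: 2392 + 314 = 2706
accession 10: 2706 + 314 = 3020
accession 11: 3020 + 314 = 3334
accession 12: 3334 + 314 = 3648
accession 13: 3648 + 314 = 3962
accession 14: 3962 + 314 = 4276
accession 15: 4276 + 314 = 4590
accession 16: 4590 + 314 = 4904
accession 17: 4904 + 314 = 5218
accession 18: 5218 + 314 = 5532
accession 19: 5532 + 314 = 5846
accession 20: 5846 + 314 = 6160
accession 21: 6160 + 314 = 6474
accession 22: 6474 + 314 = 6788
accession 23: 6788 + 314 = 7102

194, 508, 822, 1136, 1450, 1764, 2078, 2392, 2706, 3020, 3334, 3648, 3962, 4276, 4590, 4904, 5218, 5532, 5846, 6160, 6474, 6788, 7102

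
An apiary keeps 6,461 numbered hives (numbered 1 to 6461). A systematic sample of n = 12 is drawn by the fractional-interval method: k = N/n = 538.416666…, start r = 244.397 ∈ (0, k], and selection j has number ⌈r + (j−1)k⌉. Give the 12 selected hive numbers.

j=1: r + 0k = 244.397 → ⌈·⌉ = 245
j=2: r + 1k = 782.813666… → ⌈·⌉ = 783
j=3: r + 2k = 1321.230333… → ⌈·⌉ = 1322
j=4: r + 3k = 1859.647 → ⌈·⌉ = 1860
j=5: r + 4k = 2398.063666… → ⌈·⌉ = 2399
j=6: r + 5k = 2936.480333… → ⌈·⌉ = 2937
j=7: r + 6k = 3474.897 → ⌈·⌉ = 3475
j=8: r + 7k = 4013.313666… → ⌈·⌉ = 4014
j=9: r + 8k = 4551.730333… → ⌈·⌉ = 4552
j=10: r + 9k = 5090.147 → ⌈·⌉ = 5091
j=11: r + 10k = 5628.563666… → ⌈·⌉ = 5629
j=12: r + 11k = 6166.980333… → ⌈·⌉ = 6167

245, 783, 1322, 1860, 2399, 2937, 3475, 4014, 4552, 5091, 5629, 6167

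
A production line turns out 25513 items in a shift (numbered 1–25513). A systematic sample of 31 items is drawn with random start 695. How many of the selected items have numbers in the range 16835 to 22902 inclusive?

k = 25513/31 = 823
First selection ≥ 16835: 695 + ⌈(16835−695)/823⌉·823 = 695 + 20×823 = 17155
Last selection ≤ 22902: 695 + ⌊(22902−695)/823⌋·823 = 695 + 26×823 = 22093
Count = 26 − 20 + 1 = 7

7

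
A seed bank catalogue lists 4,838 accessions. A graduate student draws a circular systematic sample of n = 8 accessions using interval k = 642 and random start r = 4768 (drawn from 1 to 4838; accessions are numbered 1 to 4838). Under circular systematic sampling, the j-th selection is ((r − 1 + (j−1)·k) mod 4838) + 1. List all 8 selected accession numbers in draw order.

Selection 1: 4768
Selection 2: 4768 + 642 = 5410 → 5410 − 4838 = 572
Selection 3: 572 + 642 = 1214
Selection 4: 1214 + 642 = 1856
Selection 5: 1856 + 642 = 2498
Selection 6: 2498 + 642 = 3140
Selection 7: 3140 + 642 = 3782
Selection 8: 3782 + 642 = 4424

4768, 572, 1214, 1856, 2498, 3140, 3782, 4424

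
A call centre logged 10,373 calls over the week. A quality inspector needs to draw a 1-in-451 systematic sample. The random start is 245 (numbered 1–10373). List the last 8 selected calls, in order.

16th selection = 245 + 15×451 = 7010
17th: 7010 + 451 = 7461
18th: 7461 + 451 = 7912
19th: 7912 + 451 = 8363
20th: 8363 + 451 = 8814
21st: 8814 + 451 = 9265
22nd: 9265 + 451 = 9716
23rd: 9716 + 451 = 10167

7010, 7461, 7912, 8363, 8814, 9265, 9716, 10167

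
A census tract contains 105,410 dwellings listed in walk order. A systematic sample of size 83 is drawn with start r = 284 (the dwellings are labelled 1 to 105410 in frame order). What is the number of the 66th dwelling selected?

82834

k = 105410/83 = 1270
66th selection = r + (66−1)·k = 284 + 65×1270 = 284 + 82550 = 82834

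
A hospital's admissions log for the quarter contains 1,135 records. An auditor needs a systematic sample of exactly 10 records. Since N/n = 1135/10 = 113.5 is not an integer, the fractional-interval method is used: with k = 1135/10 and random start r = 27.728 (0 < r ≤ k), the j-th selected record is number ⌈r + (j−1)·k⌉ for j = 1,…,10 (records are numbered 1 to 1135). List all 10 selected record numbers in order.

28, 142, 255, 369, 482, 596, 709, 823, 936, 1050

j=1: r + 0k = 27.728 → ⌈·⌉ = 28
j=2: r + 1k = 141.228 → ⌈·⌉ = 142
j=3: r + 2k = 254.728 → ⌈·⌉ = 255
j=4: r + 3k = 368.228 → ⌈·⌉ = 369
j=5: r + 4k = 481.728 → ⌈·⌉ = 482
j=6: r + 5k = 595.228 → ⌈·⌉ = 596
j=7: r + 6k = 708.728 → ⌈·⌉ = 709
j=8: r + 7k = 822.228 → ⌈·⌉ = 823
j=9: r + 8k = 935.728 → ⌈·⌉ = 936
j=10: r + 9k = 1049.228 → ⌈·⌉ = 1050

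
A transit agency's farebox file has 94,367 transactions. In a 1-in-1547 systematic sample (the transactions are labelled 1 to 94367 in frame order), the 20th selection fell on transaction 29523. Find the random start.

k = 1547
r = 29523 − (20−1)×1547 = 29523 − 29393 = 130

130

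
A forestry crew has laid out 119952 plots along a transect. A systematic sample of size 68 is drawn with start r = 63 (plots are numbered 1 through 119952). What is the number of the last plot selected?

k = 119952/68 = 1764
68th selection = r + (68−1)·k = 63 + 67×1764 = 63 + 118188 = 118251

118251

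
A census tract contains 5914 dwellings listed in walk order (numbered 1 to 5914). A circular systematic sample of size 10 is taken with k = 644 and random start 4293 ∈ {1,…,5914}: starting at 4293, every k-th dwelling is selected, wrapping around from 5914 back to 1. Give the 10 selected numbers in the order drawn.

Selection 1: 4293
Selection 2: 4293 + 644 = 4937
Selection 3: 4937 + 644 = 5581
Selection 4: 5581 + 644 = 6225 → 6225 − 5914 = 311
Selection 5: 311 + 644 = 955
Selection 6: 955 + 644 = 1599
Selection 7: 1599 + 644 = 2243
Selection 8: 2243 + 644 = 2887
Selection 9: 2887 + 644 = 3531
Selection 10: 3531 + 644 = 4175

4293, 4937, 5581, 311, 955, 1599, 2243, 2887, 3531, 4175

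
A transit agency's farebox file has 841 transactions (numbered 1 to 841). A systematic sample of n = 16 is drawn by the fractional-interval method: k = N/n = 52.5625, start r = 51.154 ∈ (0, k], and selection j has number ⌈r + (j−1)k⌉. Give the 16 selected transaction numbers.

52, 104, 157, 209, 262, 314, 367, 420, 472, 525, 577, 630, 682, 735, 788, 840

j=1: r + 0k = 51.154 → ⌈·⌉ = 52
j=2: r + 1k = 103.7165 → ⌈·⌉ = 104
j=3: r + 2k = 156.279 → ⌈·⌉ = 157
j=4: r + 3k = 208.8415 → ⌈·⌉ = 209
j=5: r + 4k = 261.404 → ⌈·⌉ = 262
j=6: r + 5k = 313.9665 → ⌈·⌉ = 314
j=7: r + 6k = 366.529 → ⌈·⌉ = 367
j=8: r + 7k = 419.0915 → ⌈·⌉ = 420
j=9: r + 8k = 471.654 → ⌈·⌉ = 472
j=10: r + 9k = 524.2165 → ⌈·⌉ = 525
j=11: r + 10k = 576.779 → ⌈·⌉ = 577
j=12: r + 11k = 629.3415 → ⌈·⌉ = 630
j=13: r + 12k = 681.904 → ⌈·⌉ = 682
j=14: r + 13k = 734.4665 → ⌈·⌉ = 735
j=15: r + 14k = 787.029 → ⌈·⌉ = 788
j=16: r + 15k = 839.5915 → ⌈·⌉ = 840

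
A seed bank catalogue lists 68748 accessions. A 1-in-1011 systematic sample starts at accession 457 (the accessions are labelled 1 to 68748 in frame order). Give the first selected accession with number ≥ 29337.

k = 1011
Steps past start: ⌈(29337 − 457)/1011⌉ = ⌈28880/1011⌉ = 29
Selected accession: 457 + 29×1011 = 29776

29776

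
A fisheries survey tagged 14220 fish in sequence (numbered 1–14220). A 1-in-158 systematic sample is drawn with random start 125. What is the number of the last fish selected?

k = 158
90th selection = r + (90−1)·k = 125 + 89×158 = 125 + 14062 = 14187

14187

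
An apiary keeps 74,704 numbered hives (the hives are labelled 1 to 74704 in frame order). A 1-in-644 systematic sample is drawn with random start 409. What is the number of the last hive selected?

k = 644
116th selection = r + (116−1)·k = 409 + 115×644 = 409 + 74060 = 74469

74469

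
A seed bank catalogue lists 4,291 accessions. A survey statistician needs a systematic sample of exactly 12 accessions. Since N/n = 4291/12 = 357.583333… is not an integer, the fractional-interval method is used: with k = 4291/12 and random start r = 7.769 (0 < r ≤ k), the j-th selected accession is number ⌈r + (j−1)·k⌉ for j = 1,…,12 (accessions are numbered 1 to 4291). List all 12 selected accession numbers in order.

j=1: r + 0k = 7.769 → ⌈·⌉ = 8
j=2: r + 1k = 365.352333… → ⌈·⌉ = 366
j=3: r + 2k = 722.935666… → ⌈·⌉ = 723
j=4: r + 3k = 1080.519 → ⌈·⌉ = 1081
j=5: r + 4k = 1438.102333… → ⌈·⌉ = 1439
j=6: r + 5k = 1795.685666… → ⌈·⌉ = 1796
j=7: r + 6k = 2153.269 → ⌈·⌉ = 2154
j=8: r + 7k = 2510.852333… → ⌈·⌉ = 2511
j=9: r + 8k = 2868.435666… → ⌈·⌉ = 2869
j=10: r + 9k = 3226.019 → ⌈·⌉ = 3227
j=11: r + 10k = 3583.602333… → ⌈·⌉ = 3584
j=12: r + 11k = 3941.185666… → ⌈·⌉ = 3942

8, 366, 723, 1081, 1439, 1796, 2154, 2511, 2869, 3227, 3584, 3942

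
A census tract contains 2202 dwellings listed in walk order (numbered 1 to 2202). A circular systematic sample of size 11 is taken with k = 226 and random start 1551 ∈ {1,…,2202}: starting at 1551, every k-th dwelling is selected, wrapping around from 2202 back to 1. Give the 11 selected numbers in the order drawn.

1551, 1777, 2003, 27, 253, 479, 705, 931, 1157, 1383, 1609

Selection 1: 1551
Selection 2: 1551 + 226 = 1777
Selection 3: 1777 + 226 = 2003
Selection 4: 2003 + 226 = 2229 → 2229 − 2202 = 27
Selection 5: 27 + 226 = 253
Selection 6: 253 + 226 = 479
Selection 7: 479 + 226 = 705
Selection 8: 705 + 226 = 931
Selection 9: 931 + 226 = 1157
Selection 10: 1157 + 226 = 1383
Selection 11: 1383 + 226 = 1609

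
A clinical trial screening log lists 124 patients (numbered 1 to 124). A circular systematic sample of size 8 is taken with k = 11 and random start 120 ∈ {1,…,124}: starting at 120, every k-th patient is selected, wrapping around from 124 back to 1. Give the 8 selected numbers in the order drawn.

Selection 1: 120
Selection 2: 120 + 11 = 131 → 131 − 124 = 7
Selection 3: 7 + 11 = 18
Selection 4: 18 + 11 = 29
Selection 5: 29 + 11 = 40
Selection 6: 40 + 11 = 51
Selection 7: 51 + 11 = 62
Selection 8: 62 + 11 = 73

120, 7, 18, 29, 40, 51, 62, 73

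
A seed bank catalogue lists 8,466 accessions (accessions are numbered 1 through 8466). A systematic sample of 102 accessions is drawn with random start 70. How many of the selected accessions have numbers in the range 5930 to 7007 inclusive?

13

k = 8466/102 = 83
First selection ≥ 5930: 70 + ⌈(5930−70)/83⌉·83 = 70 + 71×83 = 5963
Last selection ≤ 7007: 70 + ⌊(7007−70)/83⌋·83 = 70 + 83×83 = 6959
Count = 83 − 71 + 1 = 13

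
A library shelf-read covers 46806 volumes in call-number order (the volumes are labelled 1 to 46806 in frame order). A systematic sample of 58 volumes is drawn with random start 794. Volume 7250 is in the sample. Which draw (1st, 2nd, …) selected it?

9

k = 46806/58 = 807
position = (7250 − 794)/807 + 1 = 6456/807 + 1 = 8 + 1 = 9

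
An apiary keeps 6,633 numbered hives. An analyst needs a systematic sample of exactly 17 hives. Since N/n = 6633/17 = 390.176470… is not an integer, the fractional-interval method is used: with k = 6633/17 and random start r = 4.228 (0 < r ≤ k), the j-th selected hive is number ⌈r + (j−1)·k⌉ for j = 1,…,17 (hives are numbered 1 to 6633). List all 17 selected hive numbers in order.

j=1: r + 0k = 4.228 → ⌈·⌉ = 5
j=2: r + 1k = 394.404470… → ⌈·⌉ = 395
j=3: r + 2k = 784.580941… → ⌈·⌉ = 785
j=4: r + 3k = 1174.757411… → ⌈·⌉ = 1175
j=5: r + 4k = 1564.933882… → ⌈·⌉ = 1565
j=6: r + 5k = 1955.110352… → ⌈·⌉ = 1956
j=7: r + 6k = 2345.286823… → ⌈·⌉ = 2346
j=8: r + 7k = 2735.463294… → ⌈·⌉ = 2736
j=9: r + 8k = 3125.639764… → ⌈·⌉ = 3126
j=10: r + 9k = 3515.816235… → ⌈·⌉ = 3516
j=11: r + 10k = 3905.992705… → ⌈·⌉ = 3906
j=12: r + 11k = 4296.169176… → ⌈·⌉ = 4297
j=13: r + 12k = 4686.345647… → ⌈·⌉ = 4687
j=14: r + 13k = 5076.522117… → ⌈·⌉ = 5077
j=15: r + 14k = 5466.698588… → ⌈·⌉ = 5467
j=16: r + 15k = 5856.875058… → ⌈·⌉ = 5857
j=17: r + 16k = 6247.051529… → ⌈·⌉ = 6248

5, 395, 785, 1175, 1565, 1956, 2346, 2736, 3126, 3516, 3906, 4297, 4687, 5077, 5467, 5857, 6248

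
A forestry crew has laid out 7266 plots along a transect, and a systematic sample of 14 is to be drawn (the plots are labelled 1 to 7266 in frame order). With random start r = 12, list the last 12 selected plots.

1050, 1569, 2088, 2607, 3126, 3645, 4164, 4683, 5202, 5721, 6240, 6759

k = N/n = 7266/14 = 519
3rd selection = 12 + 2×519 = 1050
4th: 1050 + 519 = 1569
5th: 1569 + 519 = 2088
6th: 2088 + 519 = 2607
7th: 2607 + 519 = 3126
8th: 3126 + 519 = 3645
9th: 3645 + 519 = 4164
10th: 4164 + 519 = 4683
11th: 4683 + 519 = 5202
12th: 5202 + 519 = 5721
13th: 5721 + 519 = 6240
14th: 6240 + 519 = 6759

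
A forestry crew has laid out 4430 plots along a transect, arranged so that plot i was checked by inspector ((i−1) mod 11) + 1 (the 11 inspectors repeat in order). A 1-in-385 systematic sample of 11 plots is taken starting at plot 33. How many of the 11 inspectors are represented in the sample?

1

Consecutive selections differ by k = 385, so their inspector numbers differ by 385 mod 11 = 0.
gcd(385, 11) = 11, so the sample visits 11/11 = 1 distinct residues mod 11.
Start 33 is inspector 11; the inspectors hit are 11.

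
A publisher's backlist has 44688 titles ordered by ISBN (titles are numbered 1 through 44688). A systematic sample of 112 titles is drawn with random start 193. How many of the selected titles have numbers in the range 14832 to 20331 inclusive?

k = 44688/112 = 399
First selection ≥ 14832: 193 + ⌈(14832−193)/399⌉·399 = 193 + 37×399 = 14956
Last selection ≤ 20331: 193 + ⌊(20331−193)/399⌋·399 = 193 + 50×399 = 20143
Count = 50 − 37 + 1 = 14

14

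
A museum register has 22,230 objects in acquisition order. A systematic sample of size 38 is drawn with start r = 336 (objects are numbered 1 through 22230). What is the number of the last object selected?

21981

k = 22230/38 = 585
38th selection = r + (38−1)·k = 336 + 37×585 = 336 + 21645 = 21981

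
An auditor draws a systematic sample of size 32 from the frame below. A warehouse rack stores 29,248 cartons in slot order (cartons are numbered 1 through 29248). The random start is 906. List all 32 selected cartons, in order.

k = N/n = 29248/32 = 914
carton 1: 906
carton 2: 906 + 914 = 1820
carton 3: 1820 + 914 = 2734
carton 4: 2734 + 914 = 3648
carton 5: 3648 + 914 = 4562
carton 6: 4562 + 914 = 5476
carton 7: 5476 + 914 = 6390
carton 8: 6390 + 914 = 7304
carton 9: 7304 + 914 = 8218
carton 10: 8218 + 914 = 9132
carton 11: 9132 + 914 = 10046
carton 12: 10046 + 914 = 10960
carton 13: 10960 + 914 = 11874
carton 14: 11874 + 914 = 12788
carton 15: 12788 + 914 = 13702
carton 16: 13702 + 914 = 14616
carton 17: 14616 + 914 = 15530
carton 18: 15530 + 914 = 16444
carton 19: 16444 + 914 = 17358
carton 20: 17358 + 914 = 18272
carton 21: 18272 + 914 = 19186
carton 22: 19186 + 914 = 20100
carton 23: 20100 + 914 = 21014
carton 24: 21014 + 914 = 21928
carton 25: 21928 + 914 = 22842
carton 26: 22842 + 914 = 23756
carton 27: 23756 + 914 = 24670
carton 28: 24670 + 914 = 25584
carton 29: 25584 + 914 = 26498
carton 30: 26498 + 914 = 27412
carton 31: 27412 + 914 = 28326
carton 32: 28326 + 914 = 29240

906, 1820, 2734, 3648, 4562, 5476, 6390, 7304, 8218, 9132, 10046, 10960, 11874, 12788, 13702, 14616, 15530, 16444, 17358, 18272, 19186, 20100, 21014, 21928, 22842, 23756, 24670, 25584, 26498, 27412, 28326, 29240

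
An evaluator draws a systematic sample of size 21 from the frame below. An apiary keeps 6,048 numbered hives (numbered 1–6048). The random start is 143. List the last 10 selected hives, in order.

3311, 3599, 3887, 4175, 4463, 4751, 5039, 5327, 5615, 5903

k = N/n = 6048/21 = 288
12th selection = 143 + 11×288 = 3311
13th: 3311 + 288 = 3599
14th: 3599 + 288 = 3887
15th: 3887 + 288 = 4175
16th: 4175 + 288 = 4463
17th: 4463 + 288 = 4751
18th: 4751 + 288 = 5039
19th: 5039 + 288 = 5327
20th: 5327 + 288 = 5615
21st: 5615 + 288 = 5903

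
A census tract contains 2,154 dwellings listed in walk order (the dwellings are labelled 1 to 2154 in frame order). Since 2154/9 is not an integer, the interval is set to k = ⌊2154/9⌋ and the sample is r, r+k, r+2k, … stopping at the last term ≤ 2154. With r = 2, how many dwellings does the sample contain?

k = ⌊2154/9⌋ = 239
Achieved size = ⌊(2154 − 2)/239⌋ + 1 = ⌊2152/239⌋ + 1 = 9 + 1 = 10
(last selection: 2 + 9×239 = 2153 ≤ 2154; next would be 2392 > 2154)

10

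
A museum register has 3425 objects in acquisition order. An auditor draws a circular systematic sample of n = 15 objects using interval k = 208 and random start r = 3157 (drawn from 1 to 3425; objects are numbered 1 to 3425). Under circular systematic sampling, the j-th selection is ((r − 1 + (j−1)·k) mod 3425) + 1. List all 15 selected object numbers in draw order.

Selection 1: 3157
Selection 2: 3157 + 208 = 3365
Selection 3: 3365 + 208 = 3573 → 3573 − 3425 = 148
Selection 4: 148 + 208 = 356
Selection 5: 356 + 208 = 564
Selection 6: 564 + 208 = 772
Selection 7: 772 + 208 = 980
Selection 8: 980 + 208 = 1188
Selection 9: 1188 + 208 = 1396
Selection 10: 1396 + 208 = 1604
Selection 11: 1604 + 208 = 1812
Selection 12: 1812 + 208 = 2020
Selection 13: 2020 + 208 = 2228
Selection 14: 2228 + 208 = 2436
Selection 15: 2436 + 208 = 2644

3157, 3365, 148, 356, 564, 772, 980, 1188, 1396, 1604, 1812, 2020, 2228, 2436, 2644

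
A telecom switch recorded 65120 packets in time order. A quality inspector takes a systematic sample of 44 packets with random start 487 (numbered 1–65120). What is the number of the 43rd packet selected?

62647

k = 65120/44 = 1480
43rd selection = r + (43−1)·k = 487 + 42×1480 = 487 + 62160 = 62647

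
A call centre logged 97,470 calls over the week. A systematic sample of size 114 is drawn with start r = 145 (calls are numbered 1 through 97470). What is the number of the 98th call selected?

k = 97470/114 = 855
98th selection = r + (98−1)·k = 145 + 97×855 = 145 + 82935 = 83080

83080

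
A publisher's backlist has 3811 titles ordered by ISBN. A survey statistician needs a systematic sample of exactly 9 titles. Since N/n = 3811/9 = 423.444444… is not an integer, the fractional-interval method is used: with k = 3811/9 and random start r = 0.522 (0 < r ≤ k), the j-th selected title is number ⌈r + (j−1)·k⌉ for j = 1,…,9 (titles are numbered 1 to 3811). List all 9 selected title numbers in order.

j=1: r + 0k = 0.522 → ⌈·⌉ = 1
j=2: r + 1k = 423.966444… → ⌈·⌉ = 424
j=3: r + 2k = 847.410888… → ⌈·⌉ = 848
j=4: r + 3k = 1270.855333… → ⌈·⌉ = 1271
j=5: r + 4k = 1694.299777… → ⌈·⌉ = 1695
j=6: r + 5k = 2117.744222… → ⌈·⌉ = 2118
j=7: r + 6k = 2541.188666… → ⌈·⌉ = 2542
j=8: r + 7k = 2964.633111… → ⌈·⌉ = 2965
j=9: r + 8k = 3388.077555… → ⌈·⌉ = 3389

1, 424, 848, 1271, 1695, 2118, 2542, 2965, 3389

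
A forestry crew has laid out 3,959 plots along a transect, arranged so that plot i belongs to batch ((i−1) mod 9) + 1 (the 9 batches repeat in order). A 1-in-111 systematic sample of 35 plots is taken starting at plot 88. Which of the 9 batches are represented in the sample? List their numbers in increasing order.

1, 4, 7

Consecutive selections differ by k = 111, so their batch numbers differ by 111 mod 9 = 3.
gcd(111, 9) = 3, so the sample visits 9/3 = 3 distinct residues mod 9.
Start 88 is batch 7; the batches hit are 1, 4, 7.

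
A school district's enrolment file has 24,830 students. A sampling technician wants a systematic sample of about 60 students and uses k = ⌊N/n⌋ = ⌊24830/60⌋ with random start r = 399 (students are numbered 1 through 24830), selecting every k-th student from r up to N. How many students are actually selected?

k = ⌊24830/60⌋ = 413
Achieved size = ⌊(24830 − 399)/413⌋ + 1 = ⌊24431/413⌋ + 1 = 59 + 1 = 60
(last selection: 399 + 59×413 = 24766 ≤ 24830; next would be 25179 > 24830)

60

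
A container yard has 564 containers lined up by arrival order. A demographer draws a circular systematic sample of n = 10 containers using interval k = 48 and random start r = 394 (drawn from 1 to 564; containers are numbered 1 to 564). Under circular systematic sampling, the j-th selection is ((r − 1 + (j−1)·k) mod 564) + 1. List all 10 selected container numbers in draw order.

394, 442, 490, 538, 22, 70, 118, 166, 214, 262

Selection 1: 394
Selection 2: 394 + 48 = 442
Selection 3: 442 + 48 = 490
Selection 4: 490 + 48 = 538
Selection 5: 538 + 48 = 586 → 586 − 564 = 22
Selection 6: 22 + 48 = 70
Selection 7: 70 + 48 = 118
Selection 8: 118 + 48 = 166
Selection 9: 166 + 48 = 214
Selection 10: 214 + 48 = 262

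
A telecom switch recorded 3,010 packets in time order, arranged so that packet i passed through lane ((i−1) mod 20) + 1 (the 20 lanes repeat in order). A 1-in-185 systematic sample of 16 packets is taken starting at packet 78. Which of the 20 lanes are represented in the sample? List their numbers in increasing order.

3, 8, 13, 18

Consecutive selections differ by k = 185, so their lane numbers differ by 185 mod 20 = 5.
gcd(185, 20) = 5, so the sample visits 20/5 = 4 distinct residues mod 20.
Start 78 is lane 18; the lanes hit are 3, 8, 13, 18.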